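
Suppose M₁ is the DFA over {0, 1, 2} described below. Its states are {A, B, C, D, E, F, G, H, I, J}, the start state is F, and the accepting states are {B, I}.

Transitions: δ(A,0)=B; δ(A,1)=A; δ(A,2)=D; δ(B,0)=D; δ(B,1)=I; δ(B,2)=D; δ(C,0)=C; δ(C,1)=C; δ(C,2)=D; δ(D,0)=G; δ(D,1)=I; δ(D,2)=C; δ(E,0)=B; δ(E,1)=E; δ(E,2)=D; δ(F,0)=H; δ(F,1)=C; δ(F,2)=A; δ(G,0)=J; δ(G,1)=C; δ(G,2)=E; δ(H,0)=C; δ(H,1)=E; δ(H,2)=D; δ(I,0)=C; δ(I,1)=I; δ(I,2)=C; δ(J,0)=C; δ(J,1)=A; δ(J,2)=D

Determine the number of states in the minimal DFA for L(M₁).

All states are reachable from the start state.
Initial partition by acceptance: {B,I} | {A,C,D,E,F,G,H,J}.
On input 0, block {A,C,D,E,F,G,H,J} splits into {C,D,F,G,H,J} and {A,E}.
Split {C,D,F,G,H,J} by δ(·,1) → {C,F,G} and {H,J} and {D}.
On input 0, block {B,I} splits into {B} and {I}.
Split {C,F,G} by δ(·,0) → {F,G} and {C}.
No further refinement is possible. Final partition (7 blocks): {B} | {F,G} | {A,E} | {H,J} | {D} | {I} | {C}.

7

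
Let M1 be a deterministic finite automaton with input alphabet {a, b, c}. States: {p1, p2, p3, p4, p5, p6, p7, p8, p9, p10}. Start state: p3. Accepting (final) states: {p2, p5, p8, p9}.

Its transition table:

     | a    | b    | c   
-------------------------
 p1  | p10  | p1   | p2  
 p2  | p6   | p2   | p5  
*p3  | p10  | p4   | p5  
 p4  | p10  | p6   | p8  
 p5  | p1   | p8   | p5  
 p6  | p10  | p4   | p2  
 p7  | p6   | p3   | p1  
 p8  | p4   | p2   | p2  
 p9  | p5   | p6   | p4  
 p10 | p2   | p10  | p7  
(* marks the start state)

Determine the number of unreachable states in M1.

1

BFS from p3 reaches {p1, p2, p3, p4, p5, p6, p7, p8, p10}; the 1 state(s) p9 are never visited.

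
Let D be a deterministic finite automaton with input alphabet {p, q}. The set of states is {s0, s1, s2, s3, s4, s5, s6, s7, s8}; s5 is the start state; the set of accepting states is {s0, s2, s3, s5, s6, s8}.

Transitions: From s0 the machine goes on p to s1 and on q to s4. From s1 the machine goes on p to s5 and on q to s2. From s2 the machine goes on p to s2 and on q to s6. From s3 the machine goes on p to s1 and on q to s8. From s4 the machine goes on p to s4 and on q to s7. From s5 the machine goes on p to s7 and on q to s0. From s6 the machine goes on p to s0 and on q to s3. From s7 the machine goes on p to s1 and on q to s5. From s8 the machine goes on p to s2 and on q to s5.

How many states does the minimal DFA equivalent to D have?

9

Every state is reachable, so we keep all 9.
P0 = {s0,s2,s3,s5,s6,s8} | {s1,s4,s7}.
Refine {s0,s2,s3,s5,s6,s8} on symbol p: members go to different blocks, giving {s0,s3,s5} and {s2,s6,s8}.
Split {s0,s3,s5} by δ(·,q) → {s0} and {s3} and {s5}.
Split {s1,s4,s7} by δ(·,p) → {s4,s7} and {s1}.
Split {s4,s7} by δ(·,p) → {s4} and {s7}.
Split {s2,s6,s8} by δ(·,p) → {s2,s8} and {s6}.
On input q, block {s2,s8} splits into {s2} and {s8}.
The partition is now stable with 9 blocks: {s0} | {s4} | {s2} | {s3} | {s5} | {s1} | {s7} | {s6} | {s8}.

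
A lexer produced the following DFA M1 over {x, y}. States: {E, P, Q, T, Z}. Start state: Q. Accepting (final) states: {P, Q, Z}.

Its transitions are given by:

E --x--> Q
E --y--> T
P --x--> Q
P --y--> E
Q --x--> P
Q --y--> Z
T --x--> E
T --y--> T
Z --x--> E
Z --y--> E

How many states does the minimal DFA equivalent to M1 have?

5

All states are reachable from the start state.
Initial partition by acceptance: {P,Q,Z} | {E,T}.
Refine {P,Q,Z} on symbol x: members go to different blocks, giving {P,Q} and {Z}.
Split {P,Q} by δ(·,y) → {P} and {Q}.
Split {E,T} by δ(·,x) → {E} and {T}.
Stable partition: {P} | {E} | {Z} | {Q} | {T} — 5 equivalence classes.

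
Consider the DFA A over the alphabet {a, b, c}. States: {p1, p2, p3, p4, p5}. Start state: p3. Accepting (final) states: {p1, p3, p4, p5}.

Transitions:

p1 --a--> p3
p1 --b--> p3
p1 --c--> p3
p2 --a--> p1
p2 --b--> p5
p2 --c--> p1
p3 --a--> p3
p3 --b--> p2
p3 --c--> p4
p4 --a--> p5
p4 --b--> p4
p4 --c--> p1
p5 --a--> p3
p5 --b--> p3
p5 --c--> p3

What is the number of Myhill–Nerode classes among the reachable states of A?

Initial partition by acceptance: {p1,p3,p4,p5} | {p2}.
On input b, block {p1,p3,p4,p5} splits into {p1,p4,p5} and {p3}.
Split {p1,p4,p5} by δ(·,a) → {p1,p5} and {p4}.
Stable partition: {p1,p5} | {p2} | {p3} | {p4} — 4 equivalence classes.

4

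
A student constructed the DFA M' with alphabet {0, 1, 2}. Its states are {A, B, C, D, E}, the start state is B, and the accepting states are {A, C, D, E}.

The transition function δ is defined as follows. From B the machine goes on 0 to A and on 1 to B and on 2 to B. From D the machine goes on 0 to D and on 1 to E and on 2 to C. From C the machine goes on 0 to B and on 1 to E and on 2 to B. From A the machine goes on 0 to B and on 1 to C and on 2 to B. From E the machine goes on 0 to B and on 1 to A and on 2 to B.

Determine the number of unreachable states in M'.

BFS from B reaches {A, B, C, E}; the 1 state(s) D are never visited.

1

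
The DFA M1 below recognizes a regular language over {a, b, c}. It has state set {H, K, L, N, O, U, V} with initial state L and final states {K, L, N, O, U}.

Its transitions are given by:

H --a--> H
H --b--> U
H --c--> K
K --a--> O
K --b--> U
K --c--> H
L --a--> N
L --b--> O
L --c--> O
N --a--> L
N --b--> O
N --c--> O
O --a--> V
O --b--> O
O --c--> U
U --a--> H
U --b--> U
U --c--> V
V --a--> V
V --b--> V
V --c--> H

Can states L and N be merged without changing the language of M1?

Yes

All states are reachable from the start state.
Start with accepting vs non-accepting: {K,L,N,O,U} | {H,V}.
Refine {K,L,N,O,U} on symbol a: members go to different blocks, giving {K,L,N} and {O,U}.
Split {K,L,N} by δ(·,a) → {L,N} and {K}.
Refine {H,V} on symbol b: members go to different blocks, giving {V} and {H}.
Split {O,U} by δ(·,a) → {O} and {U}.
The partition is now stable with 6 blocks: {L,N} | {V} | {O} | {K} | {H} | {U}.
L and N lie in the same block of the stable partition, so they are equivalent — no string distinguishes them.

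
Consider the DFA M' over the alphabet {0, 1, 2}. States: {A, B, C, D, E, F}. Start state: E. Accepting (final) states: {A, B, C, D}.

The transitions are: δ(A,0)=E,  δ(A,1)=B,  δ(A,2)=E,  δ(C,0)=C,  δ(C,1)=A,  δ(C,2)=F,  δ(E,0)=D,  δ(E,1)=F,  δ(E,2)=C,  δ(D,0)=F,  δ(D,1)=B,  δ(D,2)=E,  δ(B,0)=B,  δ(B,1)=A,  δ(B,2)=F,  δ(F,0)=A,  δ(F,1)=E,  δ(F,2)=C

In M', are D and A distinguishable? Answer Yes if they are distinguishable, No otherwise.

No

All states are reachable from the start state.
Initial partition by acceptance: {A,B,C,D} | {E,F}.
Split {A,B,C,D} by δ(·,0) → {A,D} and {B,C}.
No further refinement is possible. Final partition (3 blocks): {A,D} | {E,F} | {B,C}.
D and A lie in the same block of the stable partition, so they are equivalent — no string distinguishes them.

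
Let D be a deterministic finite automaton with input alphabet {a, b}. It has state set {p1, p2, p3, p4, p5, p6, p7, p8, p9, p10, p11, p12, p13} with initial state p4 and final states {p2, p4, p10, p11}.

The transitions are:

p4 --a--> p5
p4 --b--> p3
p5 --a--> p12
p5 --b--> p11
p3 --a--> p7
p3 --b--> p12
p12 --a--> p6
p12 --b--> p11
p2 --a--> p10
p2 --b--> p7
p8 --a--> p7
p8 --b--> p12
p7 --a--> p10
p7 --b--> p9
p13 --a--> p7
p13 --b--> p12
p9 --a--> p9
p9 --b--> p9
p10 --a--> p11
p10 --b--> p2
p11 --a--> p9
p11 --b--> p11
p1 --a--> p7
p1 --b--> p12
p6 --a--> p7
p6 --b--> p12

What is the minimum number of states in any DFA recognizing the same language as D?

First remove the unreachable states {p1,p8,p13}; 10 states remain.
P0 = {p2,p4,p10,p11} | {p3,p5,p6,p7,p9,p12}.
Split {p2,p4,p10,p11} by δ(·,a) → {p2,p10} and {p4,p11}.
Refine {p2,p10} on symbol a: members go to different blocks, giving {p2} and {p10}.
Split {p3,p5,p6,p7,p9,p12} by δ(·,a) → {p3,p5,p6,p9,p12} and {p7}.
Split {p3,p5,p6,p9,p12} by δ(·,a) → {p5,p9,p12} and {p3,p6}.
Refine {p5,p9,p12} on symbol a: members go to different blocks, giving {p5,p9} and {p12}.
Refine {p5,p9} on symbol a: members go to different blocks, giving {p5} and {p9}.
Split {p4,p11} by δ(·,a) → {p4} and {p11}.
Stable partition: {p2} | {p5} | {p4} | {p10} | {p7} | {p3,p6} | {p12} | {p9} | {p11} — 9 equivalence classes.

9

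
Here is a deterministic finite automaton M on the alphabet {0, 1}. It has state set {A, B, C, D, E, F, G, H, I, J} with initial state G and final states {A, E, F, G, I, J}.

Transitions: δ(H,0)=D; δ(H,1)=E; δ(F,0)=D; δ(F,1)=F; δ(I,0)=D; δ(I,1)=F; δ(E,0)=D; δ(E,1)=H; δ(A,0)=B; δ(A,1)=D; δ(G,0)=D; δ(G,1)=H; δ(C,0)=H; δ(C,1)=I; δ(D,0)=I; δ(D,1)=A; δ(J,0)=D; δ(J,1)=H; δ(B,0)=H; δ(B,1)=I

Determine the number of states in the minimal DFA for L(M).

6

States {C,J} cannot be reached from the start state, so discard them.
Initial partition by acceptance: {A,E,F,G,I} | {B,D,H}.
Refine {A,E,F,G,I} on symbol 1: members go to different blocks, giving {A,E,G} and {F,I}.
Split {B,D,H} by δ(·,0) → {B,H} and {D}.
On input 0, block {A,E,G} splits into {E,G} and {A}.
Refine {B,H} on symbol 0: members go to different blocks, giving {B} and {H}.
Stable partition: {E,G} | {B} | {F,I} | {D} | {A} | {H} — 6 equivalence classes.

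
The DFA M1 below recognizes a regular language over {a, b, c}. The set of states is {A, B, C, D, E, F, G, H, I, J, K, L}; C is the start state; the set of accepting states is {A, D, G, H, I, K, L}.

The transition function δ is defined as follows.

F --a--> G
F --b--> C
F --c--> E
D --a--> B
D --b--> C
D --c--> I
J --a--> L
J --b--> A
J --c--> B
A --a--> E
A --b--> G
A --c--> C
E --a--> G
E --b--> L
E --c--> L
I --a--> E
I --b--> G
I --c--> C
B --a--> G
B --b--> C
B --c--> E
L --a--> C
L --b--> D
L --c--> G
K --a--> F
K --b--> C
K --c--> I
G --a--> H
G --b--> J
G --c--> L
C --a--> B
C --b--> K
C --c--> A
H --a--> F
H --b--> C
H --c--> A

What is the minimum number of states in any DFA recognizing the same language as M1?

8

P0 = {A,D,G,H,I,K,L} | {B,C,E,F,J}.
Refine {A,D,G,H,I,K,L} on symbol a: members go to different blocks, giving {A,D,H,I,K,L} and {G}.
On input b, block {A,D,H,I,K,L} splits into {D,H,K} and {A,I} and {L}.
On input a, block {B,C,E,F,J} splits into {B,E,F} and {C} and {J}.
Refine {B,E,F} on symbol b: members go to different blocks, giving {B,F} and {E}.
No further refinement is possible. Final partition (8 blocks): {D,H,K} | {B,F} | {G} | {A,I} | {L} | {C} | {J} | {E}.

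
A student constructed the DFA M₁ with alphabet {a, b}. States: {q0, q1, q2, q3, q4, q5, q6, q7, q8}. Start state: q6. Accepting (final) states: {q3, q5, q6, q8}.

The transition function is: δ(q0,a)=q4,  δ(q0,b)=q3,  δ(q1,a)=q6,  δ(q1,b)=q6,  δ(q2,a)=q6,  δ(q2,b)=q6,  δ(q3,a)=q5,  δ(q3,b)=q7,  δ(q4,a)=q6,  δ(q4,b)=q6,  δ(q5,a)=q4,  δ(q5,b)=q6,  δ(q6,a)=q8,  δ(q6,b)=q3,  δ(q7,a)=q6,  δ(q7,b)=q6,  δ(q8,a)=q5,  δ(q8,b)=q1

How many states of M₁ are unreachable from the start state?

2

No path from q6 leads to q0, q2; the other 7 states are all reachable.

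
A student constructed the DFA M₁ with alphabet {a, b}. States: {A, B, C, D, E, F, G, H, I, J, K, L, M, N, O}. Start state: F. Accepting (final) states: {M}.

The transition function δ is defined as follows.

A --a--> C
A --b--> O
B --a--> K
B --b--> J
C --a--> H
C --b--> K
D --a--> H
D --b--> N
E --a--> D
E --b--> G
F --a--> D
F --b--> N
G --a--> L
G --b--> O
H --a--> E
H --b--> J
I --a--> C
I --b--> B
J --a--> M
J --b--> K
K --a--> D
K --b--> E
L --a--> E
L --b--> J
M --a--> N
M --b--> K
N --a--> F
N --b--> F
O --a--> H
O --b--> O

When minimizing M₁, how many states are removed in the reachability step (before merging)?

4

No path from F leads to A, B, C, I; the other 11 states are all reachable.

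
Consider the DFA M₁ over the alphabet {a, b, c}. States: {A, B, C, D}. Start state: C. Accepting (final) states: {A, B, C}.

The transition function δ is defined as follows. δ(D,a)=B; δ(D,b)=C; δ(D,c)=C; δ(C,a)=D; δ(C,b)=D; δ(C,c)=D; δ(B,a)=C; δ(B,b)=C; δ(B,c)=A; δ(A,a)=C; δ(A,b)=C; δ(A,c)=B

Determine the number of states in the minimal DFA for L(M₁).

3

P0 = {A,B,C} | {D}.
Refine {A,B,C} on symbol a: members go to different blocks, giving {A,B} and {C}.
No further refinement is possible. Final partition (3 blocks): {A,B} | {D} | {C}.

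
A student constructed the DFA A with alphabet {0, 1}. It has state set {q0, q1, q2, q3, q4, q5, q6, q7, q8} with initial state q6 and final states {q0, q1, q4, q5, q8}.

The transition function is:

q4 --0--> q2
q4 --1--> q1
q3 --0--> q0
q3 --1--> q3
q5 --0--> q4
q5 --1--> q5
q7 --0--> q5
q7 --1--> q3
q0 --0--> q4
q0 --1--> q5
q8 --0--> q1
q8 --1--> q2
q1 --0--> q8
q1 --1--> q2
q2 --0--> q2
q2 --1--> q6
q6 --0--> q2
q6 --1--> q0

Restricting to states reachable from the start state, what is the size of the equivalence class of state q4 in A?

1

Reachable states from the start: {q0,q1,q2,q4,q5,q6,q8}. Unreachable: {q3,q7} — drop them.
Initial partition by acceptance: {q0,q1,q4,q5,q8} | {q2,q6}.
On input 0, block {q0,q1,q4,q5,q8} splits into {q0,q1,q5,q8} and {q4}.
Split {q0,q1,q5,q8} by δ(·,0) → {q0,q5} and {q1,q8}.
On input 1, block {q2,q6} splits into {q2} and {q6}.
No further refinement is possible. Final partition (5 blocks): {q0,q5} | {q2} | {q4} | {q1,q8} | {q6}.
State q4 belongs to the block {q4}, which has 1 states.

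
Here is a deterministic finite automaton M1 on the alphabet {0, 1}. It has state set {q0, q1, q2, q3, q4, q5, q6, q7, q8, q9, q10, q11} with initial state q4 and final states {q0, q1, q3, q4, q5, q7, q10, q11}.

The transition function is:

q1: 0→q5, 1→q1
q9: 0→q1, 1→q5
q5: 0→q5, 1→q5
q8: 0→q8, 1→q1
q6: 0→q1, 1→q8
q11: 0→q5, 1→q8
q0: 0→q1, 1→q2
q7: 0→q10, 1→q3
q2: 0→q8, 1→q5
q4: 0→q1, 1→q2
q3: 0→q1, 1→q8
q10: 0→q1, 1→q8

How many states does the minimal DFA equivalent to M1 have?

First remove the unreachable states {q0,q3,q6,q7,q9,q10,q11}; 5 states remain.
Start with accepting vs non-accepting: {q1,q4,q5} | {q2,q8}.
On input 1, block {q1,q4,q5} splits into {q1,q5} and {q4}.
The partition is now stable with 3 blocks: {q1,q5} | {q2,q8} | {q4}.

3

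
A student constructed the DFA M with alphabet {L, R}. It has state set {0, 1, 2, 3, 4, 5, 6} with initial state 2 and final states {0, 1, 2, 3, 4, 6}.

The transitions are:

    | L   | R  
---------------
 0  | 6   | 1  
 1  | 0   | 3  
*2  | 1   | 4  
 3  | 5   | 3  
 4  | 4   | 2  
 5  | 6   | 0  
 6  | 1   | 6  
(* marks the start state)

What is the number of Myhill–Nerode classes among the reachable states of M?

7

Initial partition by acceptance: {0,1,2,3,4,6} | {5}.
Split {0,1,2,3,4,6} by δ(·,L) → {0,1,2,4,6} and {3}.
Split {0,1,2,4,6} by δ(·,R) → {0,2,4,6} and {1}.
Split {0,2,4,6} by δ(·,L) → {0,4} and {2,6}.
Split {0,4} by δ(·,L) → {0} and {4}.
Split {2,6} by δ(·,R) → {2} and {6}.
Stable partition: {0} | {5} | {3} | {1} | {2} | {4} | {6} — 7 equivalence classes.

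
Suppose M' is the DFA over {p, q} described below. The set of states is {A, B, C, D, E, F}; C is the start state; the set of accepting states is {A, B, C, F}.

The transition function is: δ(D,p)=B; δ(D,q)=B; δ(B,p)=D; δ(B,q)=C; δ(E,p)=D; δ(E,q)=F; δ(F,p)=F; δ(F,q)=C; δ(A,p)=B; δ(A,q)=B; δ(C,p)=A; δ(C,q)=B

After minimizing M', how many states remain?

4

Reachable states from the start: {A,B,C,D}. Unreachable: {E,F} — drop them.
P0 = {A,B,C} | {D}.
Refine {A,B,C} on symbol p: members go to different blocks, giving {A,C} and {B}.
Split {A,C} by δ(·,p) → {A} and {C}.
The partition is now stable with 4 blocks: {A} | {D} | {B} | {C}.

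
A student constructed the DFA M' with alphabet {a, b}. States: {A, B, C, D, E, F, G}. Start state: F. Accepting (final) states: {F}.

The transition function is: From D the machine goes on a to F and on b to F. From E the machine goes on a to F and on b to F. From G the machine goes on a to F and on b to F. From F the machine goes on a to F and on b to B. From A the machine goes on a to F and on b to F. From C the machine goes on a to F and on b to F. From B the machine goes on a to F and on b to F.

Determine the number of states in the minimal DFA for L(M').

2

States {A,C,D,E,G} cannot be reached from the start state, so discard them.
P0 = {F} | {B}.
Stable partition: {F} | {B} — 2 equivalence classes.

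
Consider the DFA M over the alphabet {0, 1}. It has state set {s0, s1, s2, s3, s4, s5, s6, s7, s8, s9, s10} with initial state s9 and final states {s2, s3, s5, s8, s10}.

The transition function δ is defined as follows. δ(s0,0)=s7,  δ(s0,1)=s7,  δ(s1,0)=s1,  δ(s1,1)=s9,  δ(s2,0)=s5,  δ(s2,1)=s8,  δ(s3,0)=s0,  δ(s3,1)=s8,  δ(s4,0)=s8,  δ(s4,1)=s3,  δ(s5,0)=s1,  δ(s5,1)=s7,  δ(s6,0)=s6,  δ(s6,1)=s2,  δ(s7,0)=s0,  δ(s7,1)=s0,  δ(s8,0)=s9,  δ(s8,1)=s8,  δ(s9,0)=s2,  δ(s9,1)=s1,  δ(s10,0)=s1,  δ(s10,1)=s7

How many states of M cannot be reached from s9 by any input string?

BFS from s9 reaches {s0, s1, s2, s5, s7, s8, s9}; the 4 state(s) s3, s4, s6, s10 are never visited.

4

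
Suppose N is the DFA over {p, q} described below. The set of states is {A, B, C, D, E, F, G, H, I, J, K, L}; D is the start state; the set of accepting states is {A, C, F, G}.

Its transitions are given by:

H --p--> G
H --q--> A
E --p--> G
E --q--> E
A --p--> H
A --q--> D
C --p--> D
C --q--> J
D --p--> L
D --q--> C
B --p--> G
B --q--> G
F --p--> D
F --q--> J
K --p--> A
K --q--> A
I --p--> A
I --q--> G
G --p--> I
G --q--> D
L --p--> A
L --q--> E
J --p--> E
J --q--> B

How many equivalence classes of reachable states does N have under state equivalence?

6

Reachable states from the start: {A,B,C,D,E,G,H,I,J,L}. Unreachable: {F,K} — drop them.
P0 = {A,C,G} | {B,D,E,H,I,J,L}.
Refine {B,D,E,H,I,J,L} on symbol p: members go to different blocks, giving {B,E,H,I,L} and {D,J}.
On input p, block {A,C,G} splits into {A,G} and {C}.
On input q, block {B,E,H,I,L} splits into {B,H,I} and {E,L}.
Split {D,J} by δ(·,q) → {D} and {J}.
The partition is now stable with 6 blocks: {A,G} | {B,H,I} | {D} | {C} | {E,L} | {J}.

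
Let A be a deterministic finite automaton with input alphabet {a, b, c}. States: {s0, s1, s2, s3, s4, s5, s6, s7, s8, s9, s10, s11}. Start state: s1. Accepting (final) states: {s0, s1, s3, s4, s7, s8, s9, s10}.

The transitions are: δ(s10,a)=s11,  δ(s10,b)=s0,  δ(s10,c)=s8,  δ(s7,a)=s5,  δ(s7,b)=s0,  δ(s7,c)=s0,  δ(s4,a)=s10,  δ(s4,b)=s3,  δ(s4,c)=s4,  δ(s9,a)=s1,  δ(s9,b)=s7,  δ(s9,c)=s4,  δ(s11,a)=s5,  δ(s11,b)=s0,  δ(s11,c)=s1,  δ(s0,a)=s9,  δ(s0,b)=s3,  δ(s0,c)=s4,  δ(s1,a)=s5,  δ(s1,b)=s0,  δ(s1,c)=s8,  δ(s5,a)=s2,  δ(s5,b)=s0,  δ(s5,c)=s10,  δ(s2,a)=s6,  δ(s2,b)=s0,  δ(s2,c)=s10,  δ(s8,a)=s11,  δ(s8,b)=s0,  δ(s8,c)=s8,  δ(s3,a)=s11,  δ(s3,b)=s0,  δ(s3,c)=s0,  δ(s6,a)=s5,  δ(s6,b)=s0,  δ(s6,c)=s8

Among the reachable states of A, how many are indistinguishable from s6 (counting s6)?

4

All states are reachable from the start state.
P0 = {s0,s1,s3,s4,s7,s8,s9,s10} | {s2,s5,s6,s11}.
Split {s0,s1,s3,s4,s7,s8,s9,s10} by δ(·,a) → {s1,s3,s7,s8,s10} and {s0,s4,s9}.
Split {s1,s3,s7,s8,s10} by δ(·,c) → {s1,s8,s10} and {s3,s7}.
Refine {s0,s4,s9} on symbol a: members go to different blocks, giving {s4,s9} and {s0}.
No further refinement is possible. Final partition (5 blocks): {s1,s8,s10} | {s2,s5,s6,s11} | {s4,s9} | {s3,s7} | {s0}.
State s6 belongs to the block {s2,s5,s6,s11}, which has 4 states.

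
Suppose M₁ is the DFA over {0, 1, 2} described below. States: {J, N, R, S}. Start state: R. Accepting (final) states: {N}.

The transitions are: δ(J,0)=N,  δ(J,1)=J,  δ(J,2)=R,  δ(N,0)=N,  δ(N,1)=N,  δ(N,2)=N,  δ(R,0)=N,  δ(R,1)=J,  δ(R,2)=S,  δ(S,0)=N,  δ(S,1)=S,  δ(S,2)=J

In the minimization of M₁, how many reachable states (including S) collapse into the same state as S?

Every state is reachable, so we keep all 4.
Initial partition by acceptance: {N} | {J,R,S}.
Stable partition: {N} | {J,R,S} — 2 equivalence classes.
State S belongs to the block {J,R,S}, which has 3 states.

3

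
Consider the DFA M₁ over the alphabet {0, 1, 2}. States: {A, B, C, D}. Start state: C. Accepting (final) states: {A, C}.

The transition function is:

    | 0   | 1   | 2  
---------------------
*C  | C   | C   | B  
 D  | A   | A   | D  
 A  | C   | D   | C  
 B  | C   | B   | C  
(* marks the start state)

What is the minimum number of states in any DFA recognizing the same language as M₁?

Reachable states from the start: {B,C}. Unreachable: {A,D} — drop them.
Initial partition by acceptance: {C} | {B}.
No further refinement is possible. Final partition (2 blocks): {C} | {B}.

2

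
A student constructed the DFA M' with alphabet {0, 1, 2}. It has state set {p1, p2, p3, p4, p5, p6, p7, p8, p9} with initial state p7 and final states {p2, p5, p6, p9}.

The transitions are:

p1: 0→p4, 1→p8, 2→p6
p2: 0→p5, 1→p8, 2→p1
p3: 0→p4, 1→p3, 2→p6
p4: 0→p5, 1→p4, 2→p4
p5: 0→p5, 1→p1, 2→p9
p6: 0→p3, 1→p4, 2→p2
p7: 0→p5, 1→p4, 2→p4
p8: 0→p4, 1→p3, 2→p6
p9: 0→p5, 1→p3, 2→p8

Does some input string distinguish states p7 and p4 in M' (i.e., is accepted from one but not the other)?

No

Initial partition by acceptance: {p2,p5,p6,p9} | {p1,p3,p4,p7,p8}.
Refine {p2,p5,p6,p9} on symbol 0: members go to different blocks, giving {p2,p5,p9} and {p6}.
Split {p2,p5,p9} by δ(·,2) → {p2,p9} and {p5}.
On input 0, block {p1,p3,p4,p7,p8} splits into {p1,p3,p8} and {p4,p7}.
No further refinement is possible. Final partition (5 blocks): {p2,p9} | {p1,p3,p8} | {p6} | {p5} | {p4,p7}.
p7 and p4 lie in the same block of the stable partition, so they are equivalent — no string distinguishes them.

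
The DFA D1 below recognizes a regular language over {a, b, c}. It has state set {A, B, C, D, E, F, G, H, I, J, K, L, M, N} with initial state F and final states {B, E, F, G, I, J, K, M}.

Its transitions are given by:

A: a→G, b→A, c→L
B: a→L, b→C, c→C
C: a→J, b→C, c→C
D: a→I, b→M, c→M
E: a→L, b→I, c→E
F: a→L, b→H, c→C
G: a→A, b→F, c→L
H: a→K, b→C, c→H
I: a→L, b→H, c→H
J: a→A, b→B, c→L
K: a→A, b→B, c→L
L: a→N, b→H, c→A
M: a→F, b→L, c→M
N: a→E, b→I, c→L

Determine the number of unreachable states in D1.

No path from F leads to D, M; the other 12 states are all reachable.

2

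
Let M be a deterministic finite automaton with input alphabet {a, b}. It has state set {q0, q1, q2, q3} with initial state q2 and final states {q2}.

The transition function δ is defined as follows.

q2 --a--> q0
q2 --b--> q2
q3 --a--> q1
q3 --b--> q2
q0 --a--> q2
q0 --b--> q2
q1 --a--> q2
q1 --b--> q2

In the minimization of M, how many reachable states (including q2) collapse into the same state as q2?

Reachable states from the start: {q0,q2}. Unreachable: {q1,q3} — drop them.
Initial partition by acceptance: {q2} | {q0}.
Stable partition: {q2} | {q0} — 2 equivalence classes.
The equivalence class containing q2 is {q2}, of size 1.

1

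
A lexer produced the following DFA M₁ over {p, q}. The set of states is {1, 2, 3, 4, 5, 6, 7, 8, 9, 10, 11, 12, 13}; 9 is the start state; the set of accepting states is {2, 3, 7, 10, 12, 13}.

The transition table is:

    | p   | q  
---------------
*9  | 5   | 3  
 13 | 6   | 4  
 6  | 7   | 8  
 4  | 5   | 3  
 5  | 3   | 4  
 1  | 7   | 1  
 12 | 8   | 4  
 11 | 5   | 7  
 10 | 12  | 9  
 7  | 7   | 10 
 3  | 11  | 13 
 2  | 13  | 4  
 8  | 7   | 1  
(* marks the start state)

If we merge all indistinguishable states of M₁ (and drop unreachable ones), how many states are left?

8

States {2} cannot be reached from the start state, so discard them.
Initial partition by acceptance: {3,7,10,12,13} | {1,4,5,6,8,9,11}.
On input p, block {3,7,10,12,13} splits into {3,12,13} and {7,10}.
Refine {3,12,13} on symbol q: members go to different blocks, giving {12,13} and {3}.
On input p, block {1,4,5,6,8,9,11} splits into {1,6,8} and {4,9,11} and {5}.
On input p, block {7,10} splits into {7} and {10}.
Refine {4,9,11} on symbol q: members go to different blocks, giving {4,9} and {11}.
The partition is now stable with 8 blocks: {12,13} | {1,6,8} | {7} | {3} | {4,9} | {5} | {10} | {11}.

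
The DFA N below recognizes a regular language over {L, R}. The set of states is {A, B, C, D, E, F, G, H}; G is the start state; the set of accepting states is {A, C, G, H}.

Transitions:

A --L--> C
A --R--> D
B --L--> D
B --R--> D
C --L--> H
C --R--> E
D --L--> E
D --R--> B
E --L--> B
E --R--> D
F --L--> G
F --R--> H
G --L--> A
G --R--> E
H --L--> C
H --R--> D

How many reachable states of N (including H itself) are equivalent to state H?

States {F} cannot be reached from the start state, so discard them.
Initial partition by acceptance: {A,C,G,H} | {B,D,E}.
Stable partition: {A,C,G,H} | {B,D,E} — 2 equivalence classes.
The equivalence class containing H is {A,C,G,H}, of size 4.

4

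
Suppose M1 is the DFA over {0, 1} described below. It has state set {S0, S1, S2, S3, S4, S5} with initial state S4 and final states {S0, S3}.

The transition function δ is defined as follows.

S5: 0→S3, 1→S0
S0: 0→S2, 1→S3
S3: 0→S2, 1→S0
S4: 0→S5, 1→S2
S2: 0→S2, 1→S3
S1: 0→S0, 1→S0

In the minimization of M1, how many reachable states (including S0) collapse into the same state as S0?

Reachable states from the start: {S0,S2,S3,S4,S5}. Unreachable: {S1} — drop them.
Start with accepting vs non-accepting: {S0,S3} | {S2,S4,S5}.
On input 0, block {S2,S4,S5} splits into {S2,S4} and {S5}.
On input 0, block {S2,S4} splits into {S2} and {S4}.
The partition is now stable with 4 blocks: {S0,S3} | {S2} | {S5} | {S4}.
State S0 belongs to the block {S0,S3}, which has 2 states.

2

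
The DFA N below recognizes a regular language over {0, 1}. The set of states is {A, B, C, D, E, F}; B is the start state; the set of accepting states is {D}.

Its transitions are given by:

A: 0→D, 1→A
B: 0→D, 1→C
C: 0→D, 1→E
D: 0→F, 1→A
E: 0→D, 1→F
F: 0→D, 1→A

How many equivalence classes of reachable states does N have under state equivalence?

2

Every state is reachable, so we keep all 6.
P0 = {D} | {A,B,C,E,F}.
The partition is now stable with 2 blocks: {D} | {A,B,C,E,F}.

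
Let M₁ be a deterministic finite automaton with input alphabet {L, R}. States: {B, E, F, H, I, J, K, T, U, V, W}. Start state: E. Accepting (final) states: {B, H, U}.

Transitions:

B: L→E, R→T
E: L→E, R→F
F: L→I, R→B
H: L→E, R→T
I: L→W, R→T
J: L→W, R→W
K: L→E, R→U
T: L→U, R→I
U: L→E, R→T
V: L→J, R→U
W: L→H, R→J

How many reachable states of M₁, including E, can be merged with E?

1

First remove the unreachable states {K,V}; 9 states remain.
Start with accepting vs non-accepting: {B,H,U} | {E,F,I,J,T,W}.
Split {E,F,I,J,T,W} by δ(·,L) → {E,F,I,J} and {T,W}.
On input L, block {E,F,I,J} splits into {I,J} and {E,F}.
Split {E,F} by δ(·,L) → {E} and {F}.
No further refinement is possible. Final partition (5 blocks): {B,H,U} | {I,J} | {T,W} | {E} | {F}.
The equivalence class containing E is {E}, of size 1.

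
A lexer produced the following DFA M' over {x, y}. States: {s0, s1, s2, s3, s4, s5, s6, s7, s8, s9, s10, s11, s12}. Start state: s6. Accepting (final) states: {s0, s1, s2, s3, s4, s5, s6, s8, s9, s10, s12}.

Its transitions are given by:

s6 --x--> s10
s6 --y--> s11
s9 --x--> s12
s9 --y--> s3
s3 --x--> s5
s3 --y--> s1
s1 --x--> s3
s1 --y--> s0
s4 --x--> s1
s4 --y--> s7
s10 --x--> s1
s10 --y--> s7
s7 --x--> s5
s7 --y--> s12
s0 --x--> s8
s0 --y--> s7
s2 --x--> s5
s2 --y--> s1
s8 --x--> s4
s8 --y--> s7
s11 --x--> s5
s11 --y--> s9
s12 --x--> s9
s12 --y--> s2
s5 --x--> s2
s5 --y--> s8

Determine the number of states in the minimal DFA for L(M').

Start with accepting vs non-accepting: {s0,s1,s2,s3,s4,s5,s6,s8,s9,s10,s12} | {s7,s11}.
Refine {s0,s1,s2,s3,s4,s5,s6,s8,s9,s10,s12} on symbol y: members go to different blocks, giving {s1,s2,s3,s5,s9,s12} and {s0,s4,s6,s8,s10}.
Split {s1,s2,s3,s5,s9,s12} by δ(·,y) → {s2,s3,s9,s12} and {s1,s5}.
Refine {s2,s3,s9,s12} on symbol x: members go to different blocks, giving {s2,s3} and {s9,s12}.
On input x, block {s0,s4,s6,s8,s10} splits into {s0,s6,s8} and {s4,s10}.
Refine {s0,s6,s8} on symbol x: members go to different blocks, giving {s6,s8} and {s0}.
Split {s1,s5} by δ(·,y) → {s1} and {s5}.
The partition is now stable with 8 blocks: {s2,s3} | {s7,s11} | {s6,s8} | {s1} | {s9,s12} | {s4,s10} | {s0} | {s5}.

8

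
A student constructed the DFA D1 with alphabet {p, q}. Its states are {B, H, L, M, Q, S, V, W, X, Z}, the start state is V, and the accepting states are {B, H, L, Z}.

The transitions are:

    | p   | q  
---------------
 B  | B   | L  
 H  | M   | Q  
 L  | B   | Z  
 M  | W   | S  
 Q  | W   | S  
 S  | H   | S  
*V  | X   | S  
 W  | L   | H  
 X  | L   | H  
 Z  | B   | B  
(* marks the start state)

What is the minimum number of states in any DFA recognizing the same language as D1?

Every state is reachable, so we keep all 10.
Start with accepting vs non-accepting: {B,H,L,Z} | {M,Q,S,V,W,X}.
Split {B,H,L,Z} by δ(·,p) → {B,L,Z} and {H}.
Split {M,Q,S,V,W,X} by δ(·,p) → {M,Q,V} and {W,X} and {S}.
Stable partition: {B,L,Z} | {M,Q,V} | {H} | {W,X} | {S} — 5 equivalence classes.

5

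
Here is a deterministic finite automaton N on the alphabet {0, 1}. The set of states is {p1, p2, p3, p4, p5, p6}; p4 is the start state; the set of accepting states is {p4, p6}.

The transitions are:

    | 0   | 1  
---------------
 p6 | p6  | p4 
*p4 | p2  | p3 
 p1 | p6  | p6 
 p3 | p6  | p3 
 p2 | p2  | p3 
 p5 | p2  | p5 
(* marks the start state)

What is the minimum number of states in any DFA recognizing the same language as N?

4

Reachable states from the start: {p2,p3,p4,p6}. Unreachable: {p1,p5} — drop them.
Start with accepting vs non-accepting: {p4,p6} | {p2,p3}.
Refine {p4,p6} on symbol 0: members go to different blocks, giving {p4} and {p6}.
On input 0, block {p2,p3} splits into {p2} and {p3}.
No further refinement is possible. Final partition (4 blocks): {p4} | {p2} | {p6} | {p3}.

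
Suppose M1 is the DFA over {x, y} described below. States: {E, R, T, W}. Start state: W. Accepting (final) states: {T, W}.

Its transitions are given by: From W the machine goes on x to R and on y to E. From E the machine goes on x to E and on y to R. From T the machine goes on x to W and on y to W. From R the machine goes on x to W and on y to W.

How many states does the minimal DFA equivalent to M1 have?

States {T} cannot be reached from the start state, so discard them.
P0 = {W} | {E,R}.
On input x, block {E,R} splits into {E} and {R}.
Stable partition: {W} | {E} | {R} — 3 equivalence classes.

3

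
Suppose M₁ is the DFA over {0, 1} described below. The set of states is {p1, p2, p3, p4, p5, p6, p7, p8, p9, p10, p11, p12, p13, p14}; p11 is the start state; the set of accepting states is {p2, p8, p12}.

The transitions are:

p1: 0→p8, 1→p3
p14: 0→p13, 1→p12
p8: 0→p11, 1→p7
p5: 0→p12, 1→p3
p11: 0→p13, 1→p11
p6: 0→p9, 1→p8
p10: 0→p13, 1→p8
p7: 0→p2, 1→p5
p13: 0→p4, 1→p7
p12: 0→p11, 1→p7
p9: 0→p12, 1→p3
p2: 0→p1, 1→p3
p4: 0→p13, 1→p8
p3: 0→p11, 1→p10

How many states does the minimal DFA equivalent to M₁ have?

8

States {p6,p9,p14} cannot be reached from the start state, so discard them.
Initial partition by acceptance: {p2,p8,p12} | {p1,p3,p4,p5,p7,p10,p11,p13}.
Refine {p1,p3,p4,p5,p7,p10,p11,p13} on symbol 0: members go to different blocks, giving {p3,p4,p10,p11,p13} and {p1,p5,p7}.
Split {p2,p8,p12} by δ(·,0) → {p8,p12} and {p2}.
Refine {p3,p4,p10,p11,p13} on symbol 1: members go to different blocks, giving {p3,p11} and {p4,p10} and {p13}.
On input 0, block {p3,p11} splits into {p3} and {p11}.
Refine {p1,p5,p7} on symbol 0: members go to different blocks, giving {p1,p5} and {p7}.
No further refinement is possible. Final partition (8 blocks): {p8,p12} | {p3} | {p1,p5} | {p2} | {p4,p10} | {p13} | {p11} | {p7}.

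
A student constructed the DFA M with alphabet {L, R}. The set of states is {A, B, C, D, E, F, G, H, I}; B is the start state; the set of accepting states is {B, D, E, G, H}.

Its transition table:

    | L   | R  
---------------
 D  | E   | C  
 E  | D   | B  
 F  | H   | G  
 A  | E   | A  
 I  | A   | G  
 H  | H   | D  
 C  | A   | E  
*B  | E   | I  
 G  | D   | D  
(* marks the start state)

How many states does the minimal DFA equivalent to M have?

4

Reachable states from the start: {A,B,C,D,E,G,I}. Unreachable: {F,H} — drop them.
Start with accepting vs non-accepting: {B,D,E,G} | {A,C,I}.
Refine {B,D,E,G} on symbol R: members go to different blocks, giving {B,D} and {E,G}.
Refine {A,C,I} on symbol L: members go to different blocks, giving {C,I} and {A}.
Stable partition: {B,D} | {C,I} | {E,G} | {A} — 4 equivalence classes.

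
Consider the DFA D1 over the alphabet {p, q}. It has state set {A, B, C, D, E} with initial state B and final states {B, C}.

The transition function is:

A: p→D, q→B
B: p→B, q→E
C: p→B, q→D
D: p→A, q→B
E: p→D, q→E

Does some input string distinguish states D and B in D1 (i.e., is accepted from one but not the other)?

States {C} cannot be reached from the start state, so discard them.
Initial partition by acceptance: {B} | {A,D,E}.
Split {A,D,E} by δ(·,q) → {A,D} and {E}.
The partition is now stable with 3 blocks: {B} | {A,D} | {E}.
D and B end up in different blocks, so they are distinguishable. For instance, the string 'ε' is accepted from only B.

Yes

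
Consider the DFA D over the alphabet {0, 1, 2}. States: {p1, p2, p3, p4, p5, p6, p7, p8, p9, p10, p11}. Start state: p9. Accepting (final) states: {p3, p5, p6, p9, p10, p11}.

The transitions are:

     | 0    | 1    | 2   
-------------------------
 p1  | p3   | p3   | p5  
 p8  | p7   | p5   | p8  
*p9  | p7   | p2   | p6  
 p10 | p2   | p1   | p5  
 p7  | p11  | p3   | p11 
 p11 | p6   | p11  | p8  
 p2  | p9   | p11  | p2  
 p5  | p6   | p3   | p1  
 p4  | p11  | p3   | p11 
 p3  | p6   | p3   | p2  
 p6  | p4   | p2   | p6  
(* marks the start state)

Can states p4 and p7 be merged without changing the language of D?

Reachable states from the start: {p1,p2,p3,p4,p5,p6,p7,p8,p9,p11}. Unreachable: {p10} — drop them.
P0 = {p3,p5,p6,p9,p11} | {p1,p2,p4,p7,p8}.
Refine {p3,p5,p6,p9,p11} on symbol 0: members go to different blocks, giving {p3,p5,p11} and {p6,p9}.
Refine {p1,p2,p4,p7,p8} on symbol 0: members go to different blocks, giving {p1,p4,p7} and {p2} and {p8}.
On input 2, block {p3,p5,p11} splits into {p3} and {p5} and {p11}.
On input 0, block {p1,p4,p7} splits into {p4,p7} and {p1}.
The partition is now stable with 8 blocks: {p3} | {p4,p7} | {p6,p9} | {p2} | {p8} | {p5} | {p11} | {p1}.
p4 and p7 lie in the same block of the stable partition, so they are equivalent — no string distinguishes them.

Yes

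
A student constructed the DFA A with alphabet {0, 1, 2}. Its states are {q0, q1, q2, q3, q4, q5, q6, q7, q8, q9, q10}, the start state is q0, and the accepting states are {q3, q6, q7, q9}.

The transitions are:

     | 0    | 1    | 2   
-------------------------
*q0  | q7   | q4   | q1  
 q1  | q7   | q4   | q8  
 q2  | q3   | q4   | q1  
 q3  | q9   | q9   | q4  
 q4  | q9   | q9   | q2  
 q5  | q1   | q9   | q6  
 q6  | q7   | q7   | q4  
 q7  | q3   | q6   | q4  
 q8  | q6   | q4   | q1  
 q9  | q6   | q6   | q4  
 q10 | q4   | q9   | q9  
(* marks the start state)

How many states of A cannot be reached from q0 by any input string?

BFS from q0 reaches {q0, q1, q2, q3, q4, q6, q7, q8, q9}; the 2 state(s) q5, q10 are never visited.

2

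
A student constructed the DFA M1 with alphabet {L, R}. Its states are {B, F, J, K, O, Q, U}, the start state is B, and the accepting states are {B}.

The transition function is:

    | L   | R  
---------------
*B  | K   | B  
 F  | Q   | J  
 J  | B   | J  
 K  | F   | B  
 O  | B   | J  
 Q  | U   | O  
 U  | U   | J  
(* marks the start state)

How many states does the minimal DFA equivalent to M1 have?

4

All states are reachable from the start state.
P0 = {B} | {F,J,K,O,Q,U}.
On input L, block {F,J,K,O,Q,U} splits into {F,K,Q,U} and {J,O}.
On input R, block {F,K,Q,U} splits into {F,Q,U} and {K}.
Stable partition: {B} | {F,Q,U} | {J,O} | {K} — 4 equivalence classes.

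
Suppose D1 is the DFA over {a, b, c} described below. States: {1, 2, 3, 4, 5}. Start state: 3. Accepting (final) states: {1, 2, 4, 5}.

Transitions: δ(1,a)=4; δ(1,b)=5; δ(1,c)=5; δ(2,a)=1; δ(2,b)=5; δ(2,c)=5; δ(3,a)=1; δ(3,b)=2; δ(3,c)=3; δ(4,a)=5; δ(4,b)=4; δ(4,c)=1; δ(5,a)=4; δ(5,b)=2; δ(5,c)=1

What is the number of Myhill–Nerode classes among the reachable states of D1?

2

Start with accepting vs non-accepting: {1,2,4,5} | {3}.
Stable partition: {1,2,4,5} | {3} — 2 equivalence classes.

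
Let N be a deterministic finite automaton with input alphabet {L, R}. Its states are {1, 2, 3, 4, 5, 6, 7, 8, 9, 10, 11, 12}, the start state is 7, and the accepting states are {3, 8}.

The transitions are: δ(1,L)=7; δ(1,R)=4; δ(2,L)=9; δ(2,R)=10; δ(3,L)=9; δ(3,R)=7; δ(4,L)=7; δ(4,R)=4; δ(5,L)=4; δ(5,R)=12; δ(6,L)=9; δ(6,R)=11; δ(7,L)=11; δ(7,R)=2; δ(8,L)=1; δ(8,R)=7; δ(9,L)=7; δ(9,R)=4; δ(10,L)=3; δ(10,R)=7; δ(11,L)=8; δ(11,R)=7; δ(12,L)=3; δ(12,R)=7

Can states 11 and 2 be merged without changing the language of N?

No

Reachable states from the start: {1,2,3,4,7,8,9,10,11}. Unreachable: {5,6,12} — drop them.
P0 = {3,8} | {1,2,4,7,9,10,11}.
Split {1,2,4,7,9,10,11} by δ(·,L) → {1,2,4,7,9} and {10,11}.
Split {1,2,4,7,9} by δ(·,L) → {1,2,4,9} and {7}.
On input L, block {1,2,4,9} splits into {1,4,9} and {2}.
The partition is now stable with 5 blocks: {3,8} | {1,4,9} | {10,11} | {7} | {2}.
11 and 2 end up in different blocks, so they are distinguishable. For instance, the string 'L' is accepted from only 11.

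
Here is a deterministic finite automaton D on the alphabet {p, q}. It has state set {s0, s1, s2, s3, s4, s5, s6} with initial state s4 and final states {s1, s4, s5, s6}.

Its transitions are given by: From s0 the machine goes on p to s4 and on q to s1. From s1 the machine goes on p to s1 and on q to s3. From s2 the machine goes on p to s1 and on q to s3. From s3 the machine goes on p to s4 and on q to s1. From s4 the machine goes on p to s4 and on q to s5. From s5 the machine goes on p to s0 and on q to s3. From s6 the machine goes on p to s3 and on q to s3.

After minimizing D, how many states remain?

Reachable states from the start: {s0,s1,s3,s4,s5}. Unreachable: {s2,s6} — drop them.
Initial partition by acceptance: {s1,s4,s5} | {s0,s3}.
On input p, block {s1,s4,s5} splits into {s1,s4} and {s5}.
Split {s1,s4} by δ(·,q) → {s1} and {s4}.
The partition is now stable with 4 blocks: {s1} | {s0,s3} | {s5} | {s4}.

4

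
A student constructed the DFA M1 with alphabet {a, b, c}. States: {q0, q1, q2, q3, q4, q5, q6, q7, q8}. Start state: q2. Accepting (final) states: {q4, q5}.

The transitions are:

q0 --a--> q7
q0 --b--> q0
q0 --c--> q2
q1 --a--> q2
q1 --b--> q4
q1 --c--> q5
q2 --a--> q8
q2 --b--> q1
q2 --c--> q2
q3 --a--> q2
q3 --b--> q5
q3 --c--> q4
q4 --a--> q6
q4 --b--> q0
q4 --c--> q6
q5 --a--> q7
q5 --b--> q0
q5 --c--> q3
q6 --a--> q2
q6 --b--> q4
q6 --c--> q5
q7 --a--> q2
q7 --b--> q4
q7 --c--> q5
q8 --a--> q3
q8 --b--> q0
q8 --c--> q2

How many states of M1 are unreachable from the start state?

A breadth-first search from the start state visits every state.

0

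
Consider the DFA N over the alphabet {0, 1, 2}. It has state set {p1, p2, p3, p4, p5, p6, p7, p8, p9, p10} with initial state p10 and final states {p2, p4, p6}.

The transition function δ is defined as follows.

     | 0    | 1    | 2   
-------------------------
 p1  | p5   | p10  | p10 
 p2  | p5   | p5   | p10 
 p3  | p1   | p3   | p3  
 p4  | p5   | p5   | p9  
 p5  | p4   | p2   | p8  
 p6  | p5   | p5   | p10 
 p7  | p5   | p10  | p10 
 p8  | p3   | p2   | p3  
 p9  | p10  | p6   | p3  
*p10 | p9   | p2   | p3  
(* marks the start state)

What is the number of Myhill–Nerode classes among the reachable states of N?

6

States {p7} cannot be reached from the start state, so discard them.
Initial partition by acceptance: {p2,p4,p6} | {p1,p3,p5,p8,p9,p10}.
On input 0, block {p1,p3,p5,p8,p9,p10} splits into {p1,p3,p8,p9,p10} and {p5}.
Refine {p1,p3,p8,p9,p10} on symbol 0: members go to different blocks, giving {p3,p8,p9,p10} and {p1}.
On input 0, block {p3,p8,p9,p10} splits into {p8,p9,p10} and {p3}.
Split {p8,p9,p10} by δ(·,0) → {p9,p10} and {p8}.
The partition is now stable with 6 blocks: {p2,p4,p6} | {p9,p10} | {p5} | {p1} | {p3} | {p8}.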